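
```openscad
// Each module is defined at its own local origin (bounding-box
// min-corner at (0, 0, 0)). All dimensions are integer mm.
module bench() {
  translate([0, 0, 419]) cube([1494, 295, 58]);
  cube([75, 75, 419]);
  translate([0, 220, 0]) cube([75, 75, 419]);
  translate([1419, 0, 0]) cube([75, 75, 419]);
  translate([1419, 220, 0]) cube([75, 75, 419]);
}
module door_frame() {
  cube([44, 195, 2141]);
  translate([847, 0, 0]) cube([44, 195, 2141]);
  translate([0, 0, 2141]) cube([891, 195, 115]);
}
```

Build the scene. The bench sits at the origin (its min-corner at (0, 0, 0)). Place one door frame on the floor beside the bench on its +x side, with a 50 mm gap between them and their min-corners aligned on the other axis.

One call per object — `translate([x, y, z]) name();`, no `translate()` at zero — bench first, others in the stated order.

bench();
translate([1544, 0, 0]) door_frame();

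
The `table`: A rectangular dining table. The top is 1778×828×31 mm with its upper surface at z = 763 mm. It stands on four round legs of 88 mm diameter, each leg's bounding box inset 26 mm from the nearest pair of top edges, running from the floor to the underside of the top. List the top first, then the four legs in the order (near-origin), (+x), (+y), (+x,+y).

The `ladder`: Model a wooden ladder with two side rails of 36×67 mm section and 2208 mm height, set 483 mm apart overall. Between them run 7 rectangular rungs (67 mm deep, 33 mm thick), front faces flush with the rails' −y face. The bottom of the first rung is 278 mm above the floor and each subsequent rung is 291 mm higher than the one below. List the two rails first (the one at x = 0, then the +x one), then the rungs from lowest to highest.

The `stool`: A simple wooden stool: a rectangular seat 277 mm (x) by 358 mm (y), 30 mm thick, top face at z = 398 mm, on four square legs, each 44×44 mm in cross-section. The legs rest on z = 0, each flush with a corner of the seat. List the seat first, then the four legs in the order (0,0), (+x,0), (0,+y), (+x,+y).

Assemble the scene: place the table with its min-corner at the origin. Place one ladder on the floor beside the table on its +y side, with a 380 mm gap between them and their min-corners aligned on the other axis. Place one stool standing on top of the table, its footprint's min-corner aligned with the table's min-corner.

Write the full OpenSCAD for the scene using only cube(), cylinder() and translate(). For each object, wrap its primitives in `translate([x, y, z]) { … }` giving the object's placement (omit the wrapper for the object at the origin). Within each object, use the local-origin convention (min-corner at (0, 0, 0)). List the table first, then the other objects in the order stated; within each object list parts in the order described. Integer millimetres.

translate([0, 0, 732]) cube([1778, 828, 31]);
translate([70, 70, 0]) cylinder(h = 732, r = 44);
translate([1708, 70, 0]) cylinder(h = 732, r = 44);
translate([70, 758, 0]) cylinder(h = 732, r = 44);
translate([1708, 758, 0]) cylinder(h = 732, r = 44);
translate([0, 1208, 0]) {
  cube([36, 67, 2208]);
  translate([447, 0, 0]) cube([36, 67, 2208]);
  translate([36, 0, 278]) cube([411, 67, 33]);
  translate([36, 0, 569]) cube([411, 67, 33]);
  translate([36, 0, 860]) cube([411, 67, 33]);
  translate([36, 0, 1151]) cube([411, 67, 33]);
  translate([36, 0, 1442]) cube([411, 67, 33]);
  translate([36, 0, 1733]) cube([411, 67, 33]);
  translate([36, 0, 2024]) cube([411, 67, 33]);
}
translate([0, 0, 763]) {
  translate([0, 0, 368]) cube([277, 358, 30]);
  cube([44, 44, 368]);
  translate([233, 0, 0]) cube([44, 44, 368]);
  translate([0, 314, 0]) cube([44, 44, 368]);
  translate([233, 314, 0]) cube([44, 44, 368]);
}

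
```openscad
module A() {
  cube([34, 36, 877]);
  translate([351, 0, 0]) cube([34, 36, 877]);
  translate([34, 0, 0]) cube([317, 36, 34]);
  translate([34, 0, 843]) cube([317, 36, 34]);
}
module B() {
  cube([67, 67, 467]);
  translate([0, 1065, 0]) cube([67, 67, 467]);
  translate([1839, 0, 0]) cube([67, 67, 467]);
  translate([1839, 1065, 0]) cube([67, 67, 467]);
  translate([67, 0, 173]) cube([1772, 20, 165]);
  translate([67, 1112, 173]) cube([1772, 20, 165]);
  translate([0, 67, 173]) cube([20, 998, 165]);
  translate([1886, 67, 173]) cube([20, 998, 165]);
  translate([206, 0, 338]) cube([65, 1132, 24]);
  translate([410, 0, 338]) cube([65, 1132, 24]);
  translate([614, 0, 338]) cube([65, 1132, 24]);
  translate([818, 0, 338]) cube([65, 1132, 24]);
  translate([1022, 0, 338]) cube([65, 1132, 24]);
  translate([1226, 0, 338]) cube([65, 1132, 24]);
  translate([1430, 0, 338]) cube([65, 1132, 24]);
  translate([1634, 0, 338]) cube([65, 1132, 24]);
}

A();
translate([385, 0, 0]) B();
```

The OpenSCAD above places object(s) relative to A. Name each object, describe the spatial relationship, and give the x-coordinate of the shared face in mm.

The picture frame's +x face and the bed frame's −x face are both at x = 385 mm.

A is a picture frame. B is a bed frame. The bed frame is against the picture frame's +x side, with their −y faces flush. The x-coordinate of the shared face is 385 mm.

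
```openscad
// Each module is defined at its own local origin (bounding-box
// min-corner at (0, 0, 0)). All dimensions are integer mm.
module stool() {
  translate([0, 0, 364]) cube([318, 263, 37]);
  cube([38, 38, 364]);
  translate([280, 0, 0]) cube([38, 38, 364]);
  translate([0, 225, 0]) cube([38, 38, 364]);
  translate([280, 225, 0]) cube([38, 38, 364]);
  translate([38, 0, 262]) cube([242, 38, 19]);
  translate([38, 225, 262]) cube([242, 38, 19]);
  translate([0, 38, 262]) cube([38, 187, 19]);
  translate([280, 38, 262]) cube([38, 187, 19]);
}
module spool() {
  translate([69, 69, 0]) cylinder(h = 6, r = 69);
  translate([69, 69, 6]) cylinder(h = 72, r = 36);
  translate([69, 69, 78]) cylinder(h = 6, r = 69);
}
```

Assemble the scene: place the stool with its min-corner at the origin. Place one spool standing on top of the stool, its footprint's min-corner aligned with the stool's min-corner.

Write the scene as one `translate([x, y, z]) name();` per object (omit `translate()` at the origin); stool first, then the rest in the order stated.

stool();
translate([0, 0, 401]) spool();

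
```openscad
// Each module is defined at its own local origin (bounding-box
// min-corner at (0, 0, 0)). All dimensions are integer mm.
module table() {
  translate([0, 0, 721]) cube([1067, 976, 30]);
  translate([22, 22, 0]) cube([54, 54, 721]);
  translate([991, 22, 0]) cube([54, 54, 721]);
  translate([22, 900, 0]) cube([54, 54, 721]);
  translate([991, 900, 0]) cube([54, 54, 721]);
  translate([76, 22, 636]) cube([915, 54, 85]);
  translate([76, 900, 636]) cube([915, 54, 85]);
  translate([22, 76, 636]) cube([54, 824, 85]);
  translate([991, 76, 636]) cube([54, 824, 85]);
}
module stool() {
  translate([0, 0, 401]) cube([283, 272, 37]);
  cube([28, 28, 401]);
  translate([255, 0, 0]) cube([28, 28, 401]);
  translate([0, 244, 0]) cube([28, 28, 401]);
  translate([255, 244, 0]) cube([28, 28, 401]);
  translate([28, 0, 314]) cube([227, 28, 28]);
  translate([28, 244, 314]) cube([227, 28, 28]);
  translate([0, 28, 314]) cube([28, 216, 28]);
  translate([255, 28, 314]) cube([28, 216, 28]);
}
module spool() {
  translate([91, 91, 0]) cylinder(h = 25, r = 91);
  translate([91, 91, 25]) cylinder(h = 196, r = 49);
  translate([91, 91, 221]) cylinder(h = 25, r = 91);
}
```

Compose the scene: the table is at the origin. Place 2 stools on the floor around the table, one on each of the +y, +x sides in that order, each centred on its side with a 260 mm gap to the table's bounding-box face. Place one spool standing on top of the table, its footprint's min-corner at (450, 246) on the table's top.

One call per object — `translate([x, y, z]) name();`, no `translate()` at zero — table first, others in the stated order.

table();
translate([392, 1236, 0]) stool();
translate([1327, 352, 0]) stool();
translate([450, 246, 751]) spool();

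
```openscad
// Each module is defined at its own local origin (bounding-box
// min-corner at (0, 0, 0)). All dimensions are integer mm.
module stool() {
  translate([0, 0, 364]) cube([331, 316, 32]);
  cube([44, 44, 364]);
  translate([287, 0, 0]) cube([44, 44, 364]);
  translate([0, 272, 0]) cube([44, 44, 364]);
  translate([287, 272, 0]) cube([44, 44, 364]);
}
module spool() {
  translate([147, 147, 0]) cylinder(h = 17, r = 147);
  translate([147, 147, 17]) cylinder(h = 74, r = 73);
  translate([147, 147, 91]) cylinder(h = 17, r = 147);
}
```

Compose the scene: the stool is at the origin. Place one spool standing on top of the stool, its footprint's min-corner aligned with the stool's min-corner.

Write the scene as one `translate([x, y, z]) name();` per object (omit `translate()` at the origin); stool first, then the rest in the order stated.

stool();
translate([0, 0, 396]) spool();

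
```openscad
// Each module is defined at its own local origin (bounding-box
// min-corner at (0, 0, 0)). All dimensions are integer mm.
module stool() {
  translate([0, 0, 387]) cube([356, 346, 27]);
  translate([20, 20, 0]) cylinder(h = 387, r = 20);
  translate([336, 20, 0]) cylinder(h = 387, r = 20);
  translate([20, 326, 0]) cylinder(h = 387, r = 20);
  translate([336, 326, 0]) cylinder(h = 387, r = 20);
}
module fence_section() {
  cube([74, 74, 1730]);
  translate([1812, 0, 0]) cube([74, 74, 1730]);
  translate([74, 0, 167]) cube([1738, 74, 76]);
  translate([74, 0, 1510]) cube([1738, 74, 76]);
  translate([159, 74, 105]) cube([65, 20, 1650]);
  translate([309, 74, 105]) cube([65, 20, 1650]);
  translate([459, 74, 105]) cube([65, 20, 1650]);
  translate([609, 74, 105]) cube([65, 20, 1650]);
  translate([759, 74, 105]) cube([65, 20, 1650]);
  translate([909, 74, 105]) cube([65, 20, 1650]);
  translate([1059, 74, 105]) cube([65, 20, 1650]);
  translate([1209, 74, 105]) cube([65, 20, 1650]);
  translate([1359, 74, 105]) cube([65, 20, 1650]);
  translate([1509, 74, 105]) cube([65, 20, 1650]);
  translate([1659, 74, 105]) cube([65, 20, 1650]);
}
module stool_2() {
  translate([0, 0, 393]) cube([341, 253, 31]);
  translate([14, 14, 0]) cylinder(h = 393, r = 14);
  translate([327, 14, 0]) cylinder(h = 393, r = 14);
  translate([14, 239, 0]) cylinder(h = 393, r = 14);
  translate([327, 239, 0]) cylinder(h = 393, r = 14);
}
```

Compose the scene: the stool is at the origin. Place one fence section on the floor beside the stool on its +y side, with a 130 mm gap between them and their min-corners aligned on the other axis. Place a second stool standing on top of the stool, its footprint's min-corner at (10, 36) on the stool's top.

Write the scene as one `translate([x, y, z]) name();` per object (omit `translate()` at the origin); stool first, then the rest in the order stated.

stool();
translate([0, 476, 0]) fence_section();
translate([10, 36, 414]) stool_2();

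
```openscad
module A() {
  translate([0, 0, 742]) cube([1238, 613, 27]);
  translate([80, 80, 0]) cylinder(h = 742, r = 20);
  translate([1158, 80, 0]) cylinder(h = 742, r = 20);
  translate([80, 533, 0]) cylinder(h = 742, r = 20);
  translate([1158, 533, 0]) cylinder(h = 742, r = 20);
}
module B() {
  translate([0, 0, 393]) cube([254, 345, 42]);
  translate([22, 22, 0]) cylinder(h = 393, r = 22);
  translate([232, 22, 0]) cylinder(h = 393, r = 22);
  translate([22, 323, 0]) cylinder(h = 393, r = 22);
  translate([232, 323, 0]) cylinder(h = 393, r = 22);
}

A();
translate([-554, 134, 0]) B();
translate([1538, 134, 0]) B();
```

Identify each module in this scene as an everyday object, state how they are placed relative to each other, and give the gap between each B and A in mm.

A is a table. B is a stool. Two stools sit around the table at the −x, +x sides. The gap between each stool and the table is 300 mm.

Each stool's nearest face is 300 mm from the table's bounding box.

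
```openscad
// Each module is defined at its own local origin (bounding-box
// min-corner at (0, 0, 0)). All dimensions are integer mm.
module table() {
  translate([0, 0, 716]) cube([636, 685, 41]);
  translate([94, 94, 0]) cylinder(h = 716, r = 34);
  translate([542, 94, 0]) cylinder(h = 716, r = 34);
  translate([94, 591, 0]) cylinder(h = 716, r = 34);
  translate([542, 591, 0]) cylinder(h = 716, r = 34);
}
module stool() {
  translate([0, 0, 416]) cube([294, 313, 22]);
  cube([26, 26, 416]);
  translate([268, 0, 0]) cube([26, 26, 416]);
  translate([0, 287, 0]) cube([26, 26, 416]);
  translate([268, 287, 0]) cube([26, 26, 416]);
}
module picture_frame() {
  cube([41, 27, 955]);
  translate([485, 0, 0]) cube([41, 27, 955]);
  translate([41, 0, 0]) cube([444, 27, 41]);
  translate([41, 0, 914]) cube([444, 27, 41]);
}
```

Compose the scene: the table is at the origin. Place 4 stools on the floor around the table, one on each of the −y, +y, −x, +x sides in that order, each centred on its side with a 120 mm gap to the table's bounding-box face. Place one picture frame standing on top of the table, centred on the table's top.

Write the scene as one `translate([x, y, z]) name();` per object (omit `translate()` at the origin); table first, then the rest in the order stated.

table();
translate([171, -433, 0]) stool();
translate([171, 805, 0]) stool();
translate([-414, 186, 0]) stool();
translate([756, 186, 0]) stool();
translate([55, 329, 757]) picture_frame();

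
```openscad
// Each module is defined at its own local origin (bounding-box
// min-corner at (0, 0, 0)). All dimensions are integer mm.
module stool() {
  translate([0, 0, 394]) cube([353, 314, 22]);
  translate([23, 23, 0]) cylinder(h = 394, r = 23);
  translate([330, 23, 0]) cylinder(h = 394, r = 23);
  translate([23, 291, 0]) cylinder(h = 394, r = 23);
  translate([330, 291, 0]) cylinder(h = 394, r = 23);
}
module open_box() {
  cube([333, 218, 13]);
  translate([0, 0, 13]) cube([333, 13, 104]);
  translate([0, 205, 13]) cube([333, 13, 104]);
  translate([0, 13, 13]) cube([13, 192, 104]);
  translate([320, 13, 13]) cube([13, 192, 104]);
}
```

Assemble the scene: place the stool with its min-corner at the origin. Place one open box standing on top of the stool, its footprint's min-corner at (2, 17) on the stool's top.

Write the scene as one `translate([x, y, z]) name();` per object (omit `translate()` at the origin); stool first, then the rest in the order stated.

stool();
translate([2, 17, 416]) open_box();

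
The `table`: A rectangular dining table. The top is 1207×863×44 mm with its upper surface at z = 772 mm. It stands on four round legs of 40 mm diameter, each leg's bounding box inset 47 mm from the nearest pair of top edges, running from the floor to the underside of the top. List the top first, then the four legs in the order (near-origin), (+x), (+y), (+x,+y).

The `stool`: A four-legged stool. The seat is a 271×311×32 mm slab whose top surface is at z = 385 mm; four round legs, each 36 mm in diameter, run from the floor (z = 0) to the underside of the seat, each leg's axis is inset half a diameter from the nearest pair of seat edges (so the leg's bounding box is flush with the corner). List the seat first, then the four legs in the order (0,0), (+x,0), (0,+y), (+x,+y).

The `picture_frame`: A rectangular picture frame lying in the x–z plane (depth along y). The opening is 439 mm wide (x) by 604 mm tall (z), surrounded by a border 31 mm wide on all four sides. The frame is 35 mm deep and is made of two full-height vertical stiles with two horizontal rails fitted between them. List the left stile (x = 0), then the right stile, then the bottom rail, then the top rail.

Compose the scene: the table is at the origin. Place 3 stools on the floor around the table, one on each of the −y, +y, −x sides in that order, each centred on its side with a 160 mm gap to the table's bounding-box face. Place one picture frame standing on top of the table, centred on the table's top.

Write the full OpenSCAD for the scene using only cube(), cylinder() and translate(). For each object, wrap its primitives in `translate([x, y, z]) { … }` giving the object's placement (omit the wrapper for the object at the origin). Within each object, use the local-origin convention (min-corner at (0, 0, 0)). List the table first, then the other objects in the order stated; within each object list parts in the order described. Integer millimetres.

translate([0, 0, 728]) cube([1207, 863, 44]);
translate([67, 67, 0]) cylinder(h = 728, r = 20);
translate([1140, 67, 0]) cylinder(h = 728, r = 20);
translate([67, 796, 0]) cylinder(h = 728, r = 20);
translate([1140, 796, 0]) cylinder(h = 728, r = 20);
translate([468, -471, 0]) {
  translate([0, 0, 353]) cube([271, 311, 32]);
  translate([18, 18, 0]) cylinder(h = 353, r = 18);
  translate([253, 18, 0]) cylinder(h = 353, r = 18);
  translate([18, 293, 0]) cylinder(h = 353, r = 18);
  translate([253, 293, 0]) cylinder(h = 353, r = 18);
}
translate([468, 1023, 0]) {
  translate([0, 0, 353]) cube([271, 311, 32]);
  translate([18, 18, 0]) cylinder(h = 353, r = 18);
  translate([253, 18, 0]) cylinder(h = 353, r = 18);
  translate([18, 293, 0]) cylinder(h = 353, r = 18);
  translate([253, 293, 0]) cylinder(h = 353, r = 18);
}
translate([-431, 276, 0]) {
  translate([0, 0, 353]) cube([271, 311, 32]);
  translate([18, 18, 0]) cylinder(h = 353, r = 18);
  translate([253, 18, 0]) cylinder(h = 353, r = 18);
  translate([18, 293, 0]) cylinder(h = 353, r = 18);
  translate([253, 293, 0]) cylinder(h = 353, r = 18);
}
translate([353, 414, 772]) {
  cube([31, 35, 666]);
  translate([470, 0, 0]) cube([31, 35, 666]);
  translate([31, 0, 0]) cube([439, 35, 31]);
  translate([31, 0, 635]) cube([439, 35, 31]);
}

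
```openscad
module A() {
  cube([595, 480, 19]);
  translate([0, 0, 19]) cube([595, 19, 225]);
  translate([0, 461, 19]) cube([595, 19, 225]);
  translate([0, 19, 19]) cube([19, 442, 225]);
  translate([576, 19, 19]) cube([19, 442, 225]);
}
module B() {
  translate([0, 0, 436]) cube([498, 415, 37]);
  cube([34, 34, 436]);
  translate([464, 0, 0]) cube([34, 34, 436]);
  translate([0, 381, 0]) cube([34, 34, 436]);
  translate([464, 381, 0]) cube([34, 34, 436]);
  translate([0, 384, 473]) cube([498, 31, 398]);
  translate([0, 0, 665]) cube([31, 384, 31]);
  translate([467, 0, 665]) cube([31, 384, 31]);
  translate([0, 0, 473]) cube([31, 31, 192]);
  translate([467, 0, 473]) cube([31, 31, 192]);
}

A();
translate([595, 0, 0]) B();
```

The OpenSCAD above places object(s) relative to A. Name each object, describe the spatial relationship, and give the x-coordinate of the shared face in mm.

A is an open box. B is a chair. The chair is against the open box's +x side, with their −y faces flush. The x-coordinate of the shared face is 595 mm.

The open box's +x face and the chair's −x face are both at x = 595 mm.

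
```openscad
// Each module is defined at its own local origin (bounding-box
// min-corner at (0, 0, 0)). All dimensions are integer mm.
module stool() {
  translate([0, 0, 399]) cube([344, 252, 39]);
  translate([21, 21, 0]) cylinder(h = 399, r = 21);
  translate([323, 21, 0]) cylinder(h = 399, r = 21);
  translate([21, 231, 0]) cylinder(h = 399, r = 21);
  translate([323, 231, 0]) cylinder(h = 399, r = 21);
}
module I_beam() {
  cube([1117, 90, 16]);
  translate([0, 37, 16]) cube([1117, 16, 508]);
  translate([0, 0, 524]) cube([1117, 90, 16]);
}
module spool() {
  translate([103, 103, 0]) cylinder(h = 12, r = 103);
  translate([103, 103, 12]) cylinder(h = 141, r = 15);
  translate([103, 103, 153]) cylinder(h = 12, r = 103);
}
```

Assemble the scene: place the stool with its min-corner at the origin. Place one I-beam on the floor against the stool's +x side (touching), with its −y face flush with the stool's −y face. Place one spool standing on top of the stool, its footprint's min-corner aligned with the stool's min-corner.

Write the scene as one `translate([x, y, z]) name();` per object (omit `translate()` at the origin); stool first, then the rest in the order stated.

stool();
translate([344, 0, 0]) I_beam();
translate([0, 0, 438]) spool();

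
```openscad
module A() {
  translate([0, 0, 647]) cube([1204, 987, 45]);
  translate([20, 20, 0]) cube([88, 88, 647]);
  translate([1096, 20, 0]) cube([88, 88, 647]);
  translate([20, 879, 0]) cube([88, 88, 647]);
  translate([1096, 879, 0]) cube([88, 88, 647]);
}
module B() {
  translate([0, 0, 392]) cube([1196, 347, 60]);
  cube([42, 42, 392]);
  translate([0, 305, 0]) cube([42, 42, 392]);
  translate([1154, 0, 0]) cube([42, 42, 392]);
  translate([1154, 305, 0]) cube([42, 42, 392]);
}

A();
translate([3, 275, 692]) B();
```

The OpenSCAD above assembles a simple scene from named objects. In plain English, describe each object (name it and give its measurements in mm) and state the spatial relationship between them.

A is a table with a 1204×987 mm rectangular top, 45 mm thick, top surface at z = 692 mm, supported by four 88×88 mm square legs, each inset 20 mm from the nearest pair of top edges, running from the floor.

B is a long wooden bench with a 1196 mm (x) × 347 mm (y) seat, 60 mm thick, its top surface 452 mm above the floor. Four 42 mm square legs at the seat corners, flush with the edges, run from z = 0 to the seat underside.

The bench is on top of the table.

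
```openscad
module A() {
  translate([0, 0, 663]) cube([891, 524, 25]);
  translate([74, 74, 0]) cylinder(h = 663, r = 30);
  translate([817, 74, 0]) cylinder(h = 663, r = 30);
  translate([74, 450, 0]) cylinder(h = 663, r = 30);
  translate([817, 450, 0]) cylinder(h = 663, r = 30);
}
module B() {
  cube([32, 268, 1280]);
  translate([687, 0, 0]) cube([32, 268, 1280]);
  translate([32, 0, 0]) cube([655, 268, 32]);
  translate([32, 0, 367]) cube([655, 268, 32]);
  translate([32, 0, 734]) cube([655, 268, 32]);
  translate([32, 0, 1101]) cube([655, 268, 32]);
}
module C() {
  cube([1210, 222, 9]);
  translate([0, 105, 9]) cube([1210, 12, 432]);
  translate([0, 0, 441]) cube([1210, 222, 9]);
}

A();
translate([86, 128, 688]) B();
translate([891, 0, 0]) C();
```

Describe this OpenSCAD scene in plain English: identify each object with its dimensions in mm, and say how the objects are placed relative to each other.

A is a table with a 891×524 mm rectangular top, 25 mm thick, top surface at z = 688 mm, supported by four round legs of 60 mm diameter, each leg's bounding box inset 44 mm from the nearest pair of top edges, running from the floor.

B is an open bookshelf. Two side panels, each 32 mm thick, 268 mm deep and 1280 mm tall, stand 719 mm apart (outside-to-outside). Between them sit 4 shelves, each 32 mm thick and 268 mm deep, spanning the full gap between the sides. The bottom shelf rests on the floor (its underside at z = 0) and the clear gap between one shelf's top and the next shelf's underside is 335 mm.

C is an I-beam lying along x, 1210 mm long. Overall section height 450 mm. Two flanges 222 mm wide (y) and 9 mm thick, one on the floor and one at the top; a web 12 mm thick runs between them, centred on the flange width.

The bookshelf is on top of the table, centred. The I-beam is against the table's +x side, with their −y faces flush.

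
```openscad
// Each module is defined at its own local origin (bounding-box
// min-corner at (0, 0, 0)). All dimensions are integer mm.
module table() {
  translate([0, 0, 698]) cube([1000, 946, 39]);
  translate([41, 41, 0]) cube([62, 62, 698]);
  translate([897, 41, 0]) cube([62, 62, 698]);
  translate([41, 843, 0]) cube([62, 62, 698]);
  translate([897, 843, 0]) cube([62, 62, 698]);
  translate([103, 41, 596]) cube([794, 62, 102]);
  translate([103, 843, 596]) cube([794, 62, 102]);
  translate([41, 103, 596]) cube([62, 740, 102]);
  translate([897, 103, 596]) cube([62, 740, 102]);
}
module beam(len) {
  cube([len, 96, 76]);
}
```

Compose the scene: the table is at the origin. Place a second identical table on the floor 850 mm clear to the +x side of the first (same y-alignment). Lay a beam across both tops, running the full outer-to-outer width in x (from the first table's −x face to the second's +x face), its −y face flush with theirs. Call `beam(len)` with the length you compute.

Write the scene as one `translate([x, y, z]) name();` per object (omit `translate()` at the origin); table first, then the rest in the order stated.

table();
translate([1850, 0, 0]) table();
translate([0, 0, 737]) beam(2850);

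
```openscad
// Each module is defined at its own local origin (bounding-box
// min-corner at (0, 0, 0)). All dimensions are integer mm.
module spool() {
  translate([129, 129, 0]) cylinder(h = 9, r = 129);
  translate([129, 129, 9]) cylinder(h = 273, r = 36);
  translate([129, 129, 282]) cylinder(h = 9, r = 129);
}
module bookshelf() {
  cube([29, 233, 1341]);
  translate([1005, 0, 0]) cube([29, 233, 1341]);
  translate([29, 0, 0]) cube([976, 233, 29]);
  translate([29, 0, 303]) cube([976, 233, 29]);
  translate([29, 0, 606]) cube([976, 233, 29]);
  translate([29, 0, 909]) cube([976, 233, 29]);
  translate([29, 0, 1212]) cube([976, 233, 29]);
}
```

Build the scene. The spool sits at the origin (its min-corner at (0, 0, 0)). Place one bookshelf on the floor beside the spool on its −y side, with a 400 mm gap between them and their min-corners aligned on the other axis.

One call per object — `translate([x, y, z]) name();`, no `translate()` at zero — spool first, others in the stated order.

spool();
translate([0, -633, 0]) bookshelf();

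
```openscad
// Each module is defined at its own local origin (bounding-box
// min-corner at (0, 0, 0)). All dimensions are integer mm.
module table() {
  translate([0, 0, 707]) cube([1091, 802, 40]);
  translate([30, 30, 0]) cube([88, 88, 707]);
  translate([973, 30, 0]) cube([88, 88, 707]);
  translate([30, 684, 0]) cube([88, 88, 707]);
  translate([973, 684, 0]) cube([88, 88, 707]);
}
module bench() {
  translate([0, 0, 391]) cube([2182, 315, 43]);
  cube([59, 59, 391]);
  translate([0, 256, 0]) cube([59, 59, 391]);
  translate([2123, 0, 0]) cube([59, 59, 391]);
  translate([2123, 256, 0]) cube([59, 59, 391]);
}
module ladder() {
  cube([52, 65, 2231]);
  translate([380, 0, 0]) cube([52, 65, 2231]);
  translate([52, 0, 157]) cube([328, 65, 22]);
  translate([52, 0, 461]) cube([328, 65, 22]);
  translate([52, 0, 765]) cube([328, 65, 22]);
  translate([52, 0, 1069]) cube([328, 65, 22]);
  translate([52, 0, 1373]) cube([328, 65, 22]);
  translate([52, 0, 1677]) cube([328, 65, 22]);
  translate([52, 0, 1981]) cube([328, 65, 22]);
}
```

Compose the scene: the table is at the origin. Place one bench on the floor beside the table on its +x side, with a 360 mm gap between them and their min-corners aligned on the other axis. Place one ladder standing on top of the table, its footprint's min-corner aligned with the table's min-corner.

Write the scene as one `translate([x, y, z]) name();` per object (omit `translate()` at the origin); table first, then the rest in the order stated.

table();
translate([1451, 0, 0]) bench();
translate([0, 0, 747]) ladder();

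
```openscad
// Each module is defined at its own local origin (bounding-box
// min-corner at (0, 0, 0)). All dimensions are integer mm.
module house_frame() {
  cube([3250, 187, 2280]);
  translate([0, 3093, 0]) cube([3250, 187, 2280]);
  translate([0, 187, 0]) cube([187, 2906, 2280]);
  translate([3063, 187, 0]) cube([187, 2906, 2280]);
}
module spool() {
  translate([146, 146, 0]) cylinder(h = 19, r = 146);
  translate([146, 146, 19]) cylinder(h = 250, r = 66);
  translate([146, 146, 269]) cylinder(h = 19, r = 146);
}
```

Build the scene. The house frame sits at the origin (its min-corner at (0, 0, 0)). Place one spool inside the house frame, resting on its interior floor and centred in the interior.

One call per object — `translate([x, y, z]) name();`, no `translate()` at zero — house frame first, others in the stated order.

house_frame();
translate([1479, 1494, 0]) spool();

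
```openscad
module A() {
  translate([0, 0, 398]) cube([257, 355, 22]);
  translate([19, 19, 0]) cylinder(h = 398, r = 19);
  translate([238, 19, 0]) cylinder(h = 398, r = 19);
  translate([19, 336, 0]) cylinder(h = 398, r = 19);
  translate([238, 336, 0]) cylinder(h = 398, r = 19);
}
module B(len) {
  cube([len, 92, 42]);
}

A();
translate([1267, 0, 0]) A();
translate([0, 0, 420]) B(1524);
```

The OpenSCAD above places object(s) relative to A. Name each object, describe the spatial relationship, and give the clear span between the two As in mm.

A is a stool. B is a beam. A beam spans the tops of two stools. The clear span between the two stools is 1010 mm.

Second stool starts at x = 1267; first ends at x = 257; clear span = 1267 − 257 = 1010 mm.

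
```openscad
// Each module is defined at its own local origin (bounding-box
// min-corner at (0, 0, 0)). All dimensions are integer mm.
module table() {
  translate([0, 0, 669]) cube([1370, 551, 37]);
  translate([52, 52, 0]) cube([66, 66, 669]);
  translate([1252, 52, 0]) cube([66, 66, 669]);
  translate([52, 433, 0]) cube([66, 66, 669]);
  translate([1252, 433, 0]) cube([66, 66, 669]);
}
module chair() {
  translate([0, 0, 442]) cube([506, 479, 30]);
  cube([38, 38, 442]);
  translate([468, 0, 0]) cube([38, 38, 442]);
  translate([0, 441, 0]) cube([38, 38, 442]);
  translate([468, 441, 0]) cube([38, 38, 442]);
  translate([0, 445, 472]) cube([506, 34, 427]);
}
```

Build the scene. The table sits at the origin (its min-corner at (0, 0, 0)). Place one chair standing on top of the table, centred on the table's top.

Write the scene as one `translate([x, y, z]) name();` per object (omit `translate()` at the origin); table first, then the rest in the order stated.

table();
translate([432, 36, 706]) chair();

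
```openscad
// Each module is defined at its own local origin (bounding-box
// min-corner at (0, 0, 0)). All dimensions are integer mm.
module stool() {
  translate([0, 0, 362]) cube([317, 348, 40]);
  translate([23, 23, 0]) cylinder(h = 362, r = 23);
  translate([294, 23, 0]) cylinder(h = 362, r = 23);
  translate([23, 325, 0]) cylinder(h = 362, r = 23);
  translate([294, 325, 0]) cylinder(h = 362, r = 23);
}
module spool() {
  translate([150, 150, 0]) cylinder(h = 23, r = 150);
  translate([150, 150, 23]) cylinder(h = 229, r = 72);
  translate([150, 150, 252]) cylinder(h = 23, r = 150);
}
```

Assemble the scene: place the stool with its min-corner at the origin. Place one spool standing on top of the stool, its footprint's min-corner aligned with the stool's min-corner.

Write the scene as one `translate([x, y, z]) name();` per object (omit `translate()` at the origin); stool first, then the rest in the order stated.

stool();
translate([0, 0, 402]) spool();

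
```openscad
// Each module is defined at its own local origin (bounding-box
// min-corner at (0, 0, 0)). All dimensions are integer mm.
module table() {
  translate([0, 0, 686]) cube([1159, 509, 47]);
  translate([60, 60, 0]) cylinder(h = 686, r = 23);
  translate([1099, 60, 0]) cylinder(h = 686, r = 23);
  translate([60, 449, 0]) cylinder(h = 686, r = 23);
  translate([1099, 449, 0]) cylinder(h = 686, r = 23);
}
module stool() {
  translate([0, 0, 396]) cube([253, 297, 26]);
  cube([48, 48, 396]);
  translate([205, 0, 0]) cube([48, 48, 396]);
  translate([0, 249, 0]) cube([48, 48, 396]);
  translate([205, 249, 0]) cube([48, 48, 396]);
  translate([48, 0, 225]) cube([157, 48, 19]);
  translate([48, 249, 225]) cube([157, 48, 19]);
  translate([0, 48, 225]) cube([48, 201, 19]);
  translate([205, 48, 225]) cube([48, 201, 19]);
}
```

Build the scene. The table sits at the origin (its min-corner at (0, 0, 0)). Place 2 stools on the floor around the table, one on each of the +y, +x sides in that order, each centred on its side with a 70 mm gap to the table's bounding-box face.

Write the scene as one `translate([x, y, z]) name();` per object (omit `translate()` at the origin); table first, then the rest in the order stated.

table();
translate([453, 579, 0]) stool();
translate([1229, 106, 0]) stool();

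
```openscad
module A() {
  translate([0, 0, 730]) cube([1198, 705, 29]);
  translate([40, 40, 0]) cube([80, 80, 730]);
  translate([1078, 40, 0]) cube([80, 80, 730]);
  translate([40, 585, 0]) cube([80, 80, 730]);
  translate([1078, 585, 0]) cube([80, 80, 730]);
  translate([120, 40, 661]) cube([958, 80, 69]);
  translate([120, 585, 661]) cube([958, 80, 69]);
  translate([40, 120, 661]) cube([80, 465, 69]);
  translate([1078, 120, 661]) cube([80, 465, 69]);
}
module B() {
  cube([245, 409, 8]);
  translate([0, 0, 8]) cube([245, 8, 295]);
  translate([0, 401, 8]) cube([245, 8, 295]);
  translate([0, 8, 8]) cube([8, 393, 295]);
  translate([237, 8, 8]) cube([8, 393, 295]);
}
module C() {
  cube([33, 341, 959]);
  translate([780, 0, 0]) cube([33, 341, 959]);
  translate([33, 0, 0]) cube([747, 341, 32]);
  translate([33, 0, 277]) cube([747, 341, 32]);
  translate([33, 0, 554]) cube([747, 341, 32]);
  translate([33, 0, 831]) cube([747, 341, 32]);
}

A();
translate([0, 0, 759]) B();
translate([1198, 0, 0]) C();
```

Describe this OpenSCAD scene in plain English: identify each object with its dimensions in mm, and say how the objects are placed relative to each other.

A is a table with a 1198×705 mm rectangular top, 29 mm thick, top surface at z = 759 mm, supported by four 80×80 mm square legs, each inset 40 mm from the nearest pair of top edges, running from the floor. Four apron rails, 80 mm thick and 69 mm tall, run between adjacent legs with their top edges flush with the underside of the top and their outer faces flush with the legs' outer faces.

B is an open storage box with external size 245×409×303 mm and wall thickness 8 mm (the base is also 8 mm thick). The base covers the whole footprint; the four walls stand on the base, with the y-facing walls full-width and the x-facing walls fitting between their inner faces.

C is a bookshelf 813 mm wide overall, 341 mm deep and 959 mm tall. The two sides are 33 mm thick vertical panels. 4 horizontal shelves of 32 mm thickness span between the inner faces of the sides; the lowest shelf sits on the floor and shelves are stacked with a clear vertical gap of 245 mm between each pair.

The open box is on top of the table. The bookshelf is against the table's +x side, with their −y faces flush.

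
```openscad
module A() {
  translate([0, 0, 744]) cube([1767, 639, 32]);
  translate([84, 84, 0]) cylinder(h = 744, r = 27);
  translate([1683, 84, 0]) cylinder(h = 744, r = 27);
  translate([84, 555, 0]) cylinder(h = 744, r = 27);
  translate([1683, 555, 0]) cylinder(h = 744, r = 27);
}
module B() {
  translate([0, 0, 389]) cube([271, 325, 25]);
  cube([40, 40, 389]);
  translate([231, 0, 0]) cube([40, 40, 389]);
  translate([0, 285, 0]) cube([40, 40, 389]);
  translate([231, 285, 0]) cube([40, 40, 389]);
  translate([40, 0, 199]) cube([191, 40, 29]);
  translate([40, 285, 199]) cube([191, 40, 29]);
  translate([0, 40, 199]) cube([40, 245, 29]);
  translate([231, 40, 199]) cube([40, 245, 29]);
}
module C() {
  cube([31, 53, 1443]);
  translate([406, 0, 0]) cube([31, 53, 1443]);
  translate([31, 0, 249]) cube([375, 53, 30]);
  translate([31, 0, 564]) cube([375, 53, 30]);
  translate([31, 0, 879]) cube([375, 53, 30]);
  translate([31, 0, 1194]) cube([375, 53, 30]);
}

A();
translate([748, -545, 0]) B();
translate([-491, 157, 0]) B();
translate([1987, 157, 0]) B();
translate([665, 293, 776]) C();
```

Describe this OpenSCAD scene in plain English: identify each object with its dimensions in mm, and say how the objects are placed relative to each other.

A is a rectangular dining table. The top is 1767×639×32 mm with its upper surface at z = 776 mm. It stands on four round legs of 54 mm diameter, each leg's bounding box inset 57 mm from the nearest pair of top edges, running from the floor to the underside of the top.

B is a simple wooden stool: a rectangular seat 271 mm (x) by 325 mm (y), 25 mm thick, top face at z = 414 mm, on four square legs, each 40×40 mm in cross-section. The legs rest on z = 0, each flush with a corner of the seat. Four stretchers, 40 mm wide and 29 mm tall, connect adjacent legs with their undersides at z = 199 mm, each running between the inner faces of the legs it joins and aligned with the legs' outer faces on the other axis.

C is a wooden ladder with two side rails of 31×53 mm section and 1443 mm height, set 437 mm apart overall. Between them run 4 rectangular rungs (53 mm deep, 30 mm thick), front faces flush with the rails' −y face. The bottom of the first rung is 249 mm above the floor and each subsequent rung is 315 mm higher than the one below.

Three stools sit around the table at the −y, −x, +x sides. The ladder is on top of the table, centred.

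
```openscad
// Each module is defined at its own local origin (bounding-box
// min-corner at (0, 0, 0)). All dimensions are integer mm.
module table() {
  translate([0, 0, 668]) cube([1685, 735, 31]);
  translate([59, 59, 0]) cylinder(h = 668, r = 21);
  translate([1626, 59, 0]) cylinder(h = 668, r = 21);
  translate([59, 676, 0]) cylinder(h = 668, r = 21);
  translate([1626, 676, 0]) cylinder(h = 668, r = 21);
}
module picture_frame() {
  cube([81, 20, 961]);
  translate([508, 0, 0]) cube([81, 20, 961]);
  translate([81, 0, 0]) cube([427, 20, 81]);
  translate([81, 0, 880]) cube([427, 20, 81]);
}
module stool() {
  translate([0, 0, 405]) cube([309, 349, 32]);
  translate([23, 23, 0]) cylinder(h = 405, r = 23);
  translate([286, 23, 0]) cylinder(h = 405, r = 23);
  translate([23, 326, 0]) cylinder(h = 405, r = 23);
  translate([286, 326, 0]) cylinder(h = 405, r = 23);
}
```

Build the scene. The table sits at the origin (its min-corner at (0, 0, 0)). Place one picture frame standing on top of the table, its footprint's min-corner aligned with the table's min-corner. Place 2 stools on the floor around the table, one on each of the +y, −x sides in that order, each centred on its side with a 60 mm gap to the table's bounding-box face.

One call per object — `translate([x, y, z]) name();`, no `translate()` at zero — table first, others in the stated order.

table();
translate([0, 0, 699]) picture_frame();
translate([688, 795, 0]) stool();
translate([-369, 193, 0]) stool();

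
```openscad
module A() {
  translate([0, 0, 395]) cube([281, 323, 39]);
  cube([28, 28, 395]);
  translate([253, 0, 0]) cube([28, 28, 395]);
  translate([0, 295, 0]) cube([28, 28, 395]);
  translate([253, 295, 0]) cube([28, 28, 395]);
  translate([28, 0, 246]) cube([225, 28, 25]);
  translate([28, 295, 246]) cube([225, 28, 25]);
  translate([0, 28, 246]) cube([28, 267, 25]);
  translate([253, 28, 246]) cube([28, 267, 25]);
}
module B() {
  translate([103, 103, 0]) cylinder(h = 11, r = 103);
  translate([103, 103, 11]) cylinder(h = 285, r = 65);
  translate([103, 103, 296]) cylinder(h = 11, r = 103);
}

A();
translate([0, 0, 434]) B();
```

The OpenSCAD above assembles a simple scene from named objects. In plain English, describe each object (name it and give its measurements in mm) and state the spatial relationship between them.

A is a four-legged stool. The seat is a 281×323×39 mm slab whose top surface is at z = 434 mm; four square legs, each 28×28 mm in cross-section, run from the floor (z = 0) to the underside of the seat, each flush with a corner of the seat. Four stretchers, 28 mm wide and 25 mm tall, connect adjacent legs with their undersides at z = 246 mm, each running between the inner faces of the legs it joins and aligned with the legs' outer faces on the other axis.

B is a spool: two coaxial disc flanges of radius 103 mm and thickness 11 mm, joined by a core cylinder of radius 65 mm and height 285 mm. The lower flange rests on z = 0 and the three cylinders share a vertical axis.

The spool is on top of the stool.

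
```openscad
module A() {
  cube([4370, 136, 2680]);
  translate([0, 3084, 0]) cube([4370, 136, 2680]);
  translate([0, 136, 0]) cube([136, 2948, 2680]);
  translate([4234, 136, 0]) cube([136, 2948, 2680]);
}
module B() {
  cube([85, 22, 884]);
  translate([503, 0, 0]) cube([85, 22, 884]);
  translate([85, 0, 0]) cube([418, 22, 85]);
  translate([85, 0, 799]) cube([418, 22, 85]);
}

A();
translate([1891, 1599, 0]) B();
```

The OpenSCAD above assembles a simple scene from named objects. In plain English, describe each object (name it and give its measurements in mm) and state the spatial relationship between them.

A is a box-shaped house frame (walls only): outside footprint 4370×3220 mm, wall height 2680 mm, wall thickness 136 mm. The two y-facing walls run the full x-width; the two x-facing walls fit between the inner faces of the y-facing walls.

B is a picture frame with a 418×714 mm rectangular opening (x by z) and a uniform 85 mm border on every side. Frame depth is 22 mm along y. It is built from two vertical stiles running the full outside height and two horizontal rails spanning the gap between the stiles.

The picture frame sits inside the house frame, centred.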